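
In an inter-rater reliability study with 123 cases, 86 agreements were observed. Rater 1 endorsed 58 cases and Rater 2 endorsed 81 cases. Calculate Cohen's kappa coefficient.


P_o = 86/123 = 0.699187
P_e = (58*81 + 65*42) / 15129 = 0.490978
kappa = (P_o - P_e) / (1 - P_e)
kappa = (0.699187 - 0.490978) / (1 - 0.490978)
kappa = 0.409

0.409


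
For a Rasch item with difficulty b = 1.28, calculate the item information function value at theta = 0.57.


P = 1/(1+exp(-(0.57-1.28))) = 0.3296
I = P*(1-P) = 0.3296 * 0.6704
I = 0.221

0.221


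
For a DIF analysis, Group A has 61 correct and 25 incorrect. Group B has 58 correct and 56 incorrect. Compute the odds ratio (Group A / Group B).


Odds_A = 61/25 = 2.44
Odds_B = 58/56 = 1.0357
OR = Odds_A / Odds_B = 2.44 / 1.0357
Exactly, OR = (61 * 56) / (25 * 58) = 3416 / 1450
OR = 2.3559

2.3559


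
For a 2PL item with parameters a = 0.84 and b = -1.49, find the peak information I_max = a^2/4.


For 2PL, max info at theta = b = -1.49
I_max = a^2 / 4 = 0.84^2 / 4
= 0.7056 / 4
I_max = 0.1764

0.1764


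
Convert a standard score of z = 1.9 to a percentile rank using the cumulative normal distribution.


CDF(z) = 0.5 * (1 + erf(z/sqrt(2)))
erf(1.3435) = 0.9426
CDF = 0.9713
Percentile rank = 0.9713 * 100 = 97.13

97.13


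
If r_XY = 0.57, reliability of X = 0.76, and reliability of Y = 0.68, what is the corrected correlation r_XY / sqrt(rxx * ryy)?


r_corrected = rxy / sqrt(rxx * ryy)
= 0.57 / sqrt(0.76 * 0.68)
= 0.57 / sqrt(0.5168)
= 0.57 / 0.718888
r_corrected = 0.7929

0.7929


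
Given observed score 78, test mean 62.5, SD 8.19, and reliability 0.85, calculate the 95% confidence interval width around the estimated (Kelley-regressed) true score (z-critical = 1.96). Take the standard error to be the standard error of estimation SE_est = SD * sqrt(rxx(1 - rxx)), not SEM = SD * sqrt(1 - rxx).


True score estimate = 0.85*78 + 0.15*62.5 = 75.675
SE_est = SD * sqrt(rxx * (1 - rxx)) = 8.19 * sqrt(0.85 * 0.15) = 8.19 * sqrt(0.1275) = 2.924415
CI = T_est +/- z * SE_est, so width = 2 * z * SE_est = 2 * 1.96 * 2.924415
Width = 11.4637

11.4637


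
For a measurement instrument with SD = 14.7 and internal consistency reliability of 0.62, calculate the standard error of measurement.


SEM = SD * sqrt(1 - rxx)
SEM = 14.7 * sqrt(1 - 0.62)
SEM = 14.7 * sqrt(0.38) = 14.7 * 0.616441
SEM = 9.0617

9.0617


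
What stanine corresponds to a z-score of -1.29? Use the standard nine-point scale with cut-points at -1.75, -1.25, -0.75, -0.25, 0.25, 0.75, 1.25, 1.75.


Stanine boundaries: [-1.75, -1.25, -0.75, -0.25, 0.25, 0.75, 1.25, 1.75]
z = -1.29
Check each boundary:
  z >= -1.75 -> could be stanine 2
  z < -1.25
  z < -0.75
  z < -0.25
  z < 0.25
  z < 0.75
  z < 1.25
  z < 1.75
Highest qualifying boundary gives stanine = 2

2


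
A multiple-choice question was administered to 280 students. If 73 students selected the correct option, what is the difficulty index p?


Item difficulty p = number correct / total examinees
p = 73 / 280
p = 0.2607

0.2607


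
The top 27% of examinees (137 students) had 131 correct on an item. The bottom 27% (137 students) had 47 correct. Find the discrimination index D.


p_upper = 131/137 = 0.9562
p_lower = 47/137 = 0.3431
D = 0.9562 - 0.3431 = 0.6131

0.6131


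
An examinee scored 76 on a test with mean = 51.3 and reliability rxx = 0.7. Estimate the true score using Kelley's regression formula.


T_est = rxx * X + (1 - rxx) * mean
T_est = 0.7 * 76 + 0.3 * 51.3
T_est = 53.2 + 15.39
T_est = 68.59

68.59


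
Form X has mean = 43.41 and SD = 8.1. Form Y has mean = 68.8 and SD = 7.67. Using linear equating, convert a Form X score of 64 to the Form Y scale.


slope = SD_Y / SD_X = 7.67 / 8.1 ~ 0.9469
intercept = mean_Y - slope * mean_X = 68.8 - (7.67 / 8.1) * 43.41 ~ 27.6945
Y = slope * X + intercept. To avoid rounding drift from the rounded slope/intercept, evaluate the equivalent form Y = mean_Y + SD_Y * (X - mean_X) / SD_X at full precision:
Y = 68.8 + 7.67 * (64 - 43.41) / 8.1
Y = 68.8 + 7.67 * 20.59 / 8.1
Y = 68.8 + 157.9253 / 8.1
Y = 68.8 + 19.497
Y = 88.297

88.297


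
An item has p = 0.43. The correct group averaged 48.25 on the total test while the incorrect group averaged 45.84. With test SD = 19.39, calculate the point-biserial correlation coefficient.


q = 1 - p = 0.57
rpb = ((M1 - M0) / SD) * sqrt(p * q)
rpb = ((48.25 - 45.84) / 19.39) * sqrt(0.43 * 0.57)
rpb = 0.0615

0.0615


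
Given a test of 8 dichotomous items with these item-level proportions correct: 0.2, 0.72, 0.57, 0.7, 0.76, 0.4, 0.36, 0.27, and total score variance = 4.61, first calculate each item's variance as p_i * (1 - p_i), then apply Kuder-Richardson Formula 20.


For each item, compute p_i * q_i:
  Item 1: 0.2 * 0.8 = 0.16
  Item 2: 0.72 * 0.28 = 0.2016
  Item 3: 0.57 * 0.43 = 0.2451
  Item 4: 0.7 * 0.3 = 0.21
  Item 5: 0.76 * 0.24 = 0.1824
  Item 6: 0.4 * 0.6 = 0.24
  Item 7: 0.36 * 0.64 = 0.2304
  Item 8: 0.27 * 0.73 = 0.1971
Sum(p_i * q_i) = 0.16 + 0.2016 + 0.2451 + 0.21 + 0.1824 + 0.24 + 0.2304 + 0.1971 = 1.6666
KR-20 = (k/(k-1)) * (1 - Sum(p_i*q_i) / Var_total)
= (8/7) * (1 - 1.6666/4.61)
= 1.1429 * 0.6385
KR-20 = 0.7297

0.7297


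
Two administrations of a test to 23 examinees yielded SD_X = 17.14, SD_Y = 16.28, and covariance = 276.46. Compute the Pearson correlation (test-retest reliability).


r = cov(X,Y) / (SD_X * SD_Y)
r = 276.46 / (17.14 * 16.28)
r = 276.46 / 279.0392
r = 0.9908

0.9908


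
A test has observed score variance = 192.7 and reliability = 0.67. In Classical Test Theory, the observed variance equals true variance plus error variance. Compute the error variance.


var_true = rxx * var_obs = 0.67 * 192.7 = 129.109
var_error = var_obs - var_true
var_error = 192.7 - 129.109
var_error = 63.591

63.591


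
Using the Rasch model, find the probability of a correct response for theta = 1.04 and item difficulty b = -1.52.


theta - b = 1.04 - -1.52 = 2.56
exp(-(theta - b)) = exp(-2.56) = 0.0773
P = 1 / (1 + 0.0773)
P = 0.9282

0.9282


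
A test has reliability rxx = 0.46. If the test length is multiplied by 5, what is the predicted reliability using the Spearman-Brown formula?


r_new = (n * rxx) / (1 + (n-1) * rxx)
r_new = (5 * 0.46) / (1 + 4 * 0.46)
r_new = 2.3 / 2.84
r_new = 0.8099

0.8099


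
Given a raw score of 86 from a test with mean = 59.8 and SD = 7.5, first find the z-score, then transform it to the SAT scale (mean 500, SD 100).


z = (X - mean) / SD = (86 - 59.8) / 7.5
z = 26.2 / 7.5
z = 3.4933
SAT-scale = SAT = 500 + 100z
Carry z at full precision (z = 26.2 / 7.5) into the conversion:
SAT-scale = 500 + 100 * (26.2 / 7.5) = 500 + 2620 / 7.5
SAT-scale = 500 + 349.3333
SAT-scale = 849.3333

849.3333


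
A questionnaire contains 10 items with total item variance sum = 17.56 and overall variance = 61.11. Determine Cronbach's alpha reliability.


alpha = (k/(k-1)) * (1 - sum(si^2)/s_total^2)
= (10/9) * (1 - 17.56/61.11)
alpha = 0.7918

0.7918


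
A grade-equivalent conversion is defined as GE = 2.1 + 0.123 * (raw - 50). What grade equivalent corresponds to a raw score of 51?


raw - median = 51 - 50 = 1
slope * diff = 0.123 * 1 = 0.123
GE = 2.1 + 0.123
GE = 2.223

2.223


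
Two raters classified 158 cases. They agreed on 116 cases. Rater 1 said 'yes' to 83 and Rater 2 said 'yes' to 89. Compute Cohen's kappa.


P_o = 116/158 = 0.734177
P_e = (83*89 + 75*69) / 24964 = 0.503205
kappa = (P_o - P_e) / (1 - P_e)
kappa = (0.734177 - 0.503205) / (1 - 0.503205)
kappa = 0.4649

0.4649


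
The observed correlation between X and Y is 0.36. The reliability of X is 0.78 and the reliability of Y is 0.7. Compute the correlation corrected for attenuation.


r_corrected = rxy / sqrt(rxx * ryy)
= 0.36 / sqrt(0.78 * 0.7)
= 0.36 / sqrt(0.546)
= 0.36 / 0.738918
r_corrected = 0.4872

0.4872


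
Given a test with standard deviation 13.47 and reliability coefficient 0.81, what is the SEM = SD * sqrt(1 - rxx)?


SEM = SD * sqrt(1 - rxx)
SEM = 13.47 * sqrt(1 - 0.81)
SEM = 13.47 * sqrt(0.19) = 13.47 * 0.43589
SEM = 5.8714

5.8714


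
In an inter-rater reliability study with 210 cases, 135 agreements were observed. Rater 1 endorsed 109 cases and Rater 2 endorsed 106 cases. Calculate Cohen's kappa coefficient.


P_o = 135/210 = 0.642857
P_e = (109*106 + 101*104) / 44100 = 0.500181
kappa = (P_o - P_e) / (1 - P_e)
kappa = (0.642857 - 0.500181) / (1 - 0.500181)
kappa = 0.2855

0.2855


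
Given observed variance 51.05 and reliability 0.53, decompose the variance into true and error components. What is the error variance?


var_true = rxx * var_obs = 0.53 * 51.05 = 27.0565
var_error = var_obs - var_true
var_error = 51.05 - 27.0565
var_error = 23.9935

23.9935


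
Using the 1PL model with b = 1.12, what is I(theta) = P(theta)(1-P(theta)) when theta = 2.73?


P = 1/(1+exp(-(2.73-1.12))) = 0.8334
I = P*(1-P) = 0.8334 * 0.1666
I = 0.1388

0.1388


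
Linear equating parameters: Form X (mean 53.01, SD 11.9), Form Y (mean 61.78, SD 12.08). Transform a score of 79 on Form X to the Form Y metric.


slope = SD_Y / SD_X = 12.08 / 11.9 ~ 1.0151
intercept = mean_Y - slope * mean_X = 61.78 - (12.08 / 11.9) * 53.01 ~ 7.9682
Y = slope * X + intercept. To avoid rounding drift from the rounded slope/intercept, evaluate the equivalent form Y = mean_Y + SD_Y * (X - mean_X) / SD_X at full precision:
Y = 61.78 + 12.08 * (79 - 53.01) / 11.9
Y = 61.78 + 12.08 * 25.99 / 11.9
Y = 61.78 + 313.9592 / 11.9
Y = 61.78 + 26.3831
Y = 88.1631

88.1631


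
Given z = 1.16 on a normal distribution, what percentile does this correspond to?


CDF(z) = 0.5 * (1 + erf(z/sqrt(2)))
erf(0.8202) = 0.754
CDF = 0.877
Percentile rank = 0.877 * 100 = 87.7

87.7


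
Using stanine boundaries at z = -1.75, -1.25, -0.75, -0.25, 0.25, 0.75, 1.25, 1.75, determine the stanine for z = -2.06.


Stanine boundaries: [-1.75, -1.25, -0.75, -0.25, 0.25, 0.75, 1.25, 1.75]
z = -2.06
Check each boundary:
  z < -1.75
  z < -1.25
  z < -0.75
  z < -0.25
  z < 0.25
  z < 0.75
  z < 1.25
  z < 1.75
Highest qualifying boundary gives stanine = 1

1


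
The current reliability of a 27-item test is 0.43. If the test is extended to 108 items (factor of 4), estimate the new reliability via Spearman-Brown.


r_new = (n * rxx) / (1 + (n-1) * rxx)
r_new = (4 * 0.43) / (1 + 3 * 0.43)
r_new = 1.72 / 2.29
r_new = 0.7511

0.7511


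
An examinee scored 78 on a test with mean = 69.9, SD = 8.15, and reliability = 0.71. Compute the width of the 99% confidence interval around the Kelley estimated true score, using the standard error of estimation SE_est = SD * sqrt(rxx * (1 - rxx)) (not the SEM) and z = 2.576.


True score estimate = 0.71*78 + 0.29*69.9 = 75.651
SE_est = SD * sqrt(rxx * (1 - rxx)) = 8.15 * sqrt(0.71 * 0.29) = 8.15 * sqrt(0.2059) = 3.698161
CI = T_est +/- z * SE_est, so width = 2 * z * SE_est = 2 * 2.576 * 3.698161
Width = 19.0529

19.0529


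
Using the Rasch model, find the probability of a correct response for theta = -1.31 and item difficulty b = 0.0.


theta - b = -1.31 - 0.0 = -1.31
exp(-(theta - b)) = exp(1.31) = 3.7062
P = 1 / (1 + 3.7062)
P = 0.2125

0.2125


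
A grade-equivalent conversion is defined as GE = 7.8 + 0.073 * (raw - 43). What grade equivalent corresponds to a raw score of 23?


raw - median = 23 - 43 = -20
slope * diff = 0.073 * -20 = -1.46
GE = 7.8 + -1.46
GE = 6.34

6.34


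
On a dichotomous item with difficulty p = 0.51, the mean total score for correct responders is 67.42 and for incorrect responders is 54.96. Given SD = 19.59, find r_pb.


q = 1 - p = 0.49
rpb = ((M1 - M0) / SD) * sqrt(p * q)
rpb = ((67.42 - 54.96) / 19.59) * sqrt(0.51 * 0.49)
rpb = 0.318

0.318


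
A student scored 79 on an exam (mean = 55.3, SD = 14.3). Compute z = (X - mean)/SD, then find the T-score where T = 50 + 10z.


z = (X - mean) / SD = (79 - 55.3) / 14.3
z = 23.7 / 14.3
z = 1.6573
T-score = T = 50 + 10z
Carry z at full precision (z = 23.7 / 14.3) into the conversion:
T-score = 50 + 10 * (23.7 / 14.3) = 50 + 237 / 14.3
T-score = 50 + 16.5734
T-score = 66.5734

66.5734


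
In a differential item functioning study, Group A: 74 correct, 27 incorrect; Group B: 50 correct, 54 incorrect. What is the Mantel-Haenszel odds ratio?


Odds_A = 74/27 = 2.7407
Odds_B = 50/54 = 0.9259
OR = Odds_A / Odds_B = 2.7407 / 0.9259
Exactly, OR = (74 * 54) / (27 * 50) = 3996 / 1350
OR = 2.96

2.96


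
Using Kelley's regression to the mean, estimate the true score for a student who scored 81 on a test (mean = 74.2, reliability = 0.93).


T_est = rxx * X + (1 - rxx) * mean
T_est = 0.93 * 81 + 0.07 * 74.2
T_est = 75.33 + 5.194
T_est = 80.524

80.524


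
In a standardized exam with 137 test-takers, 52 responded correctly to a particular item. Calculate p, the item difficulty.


Item difficulty p = number correct / total examinees
p = 52 / 137
p = 0.3796

0.3796


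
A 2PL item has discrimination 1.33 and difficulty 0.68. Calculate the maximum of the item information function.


For 2PL, max info at theta = b = 0.68
I_max = a^2 / 4 = 1.33^2 / 4
= 1.7689 / 4
I_max = 0.4422

0.4422


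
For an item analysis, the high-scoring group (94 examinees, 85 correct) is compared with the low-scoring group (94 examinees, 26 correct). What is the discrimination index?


p_upper = 85/94 = 0.9043
p_lower = 26/94 = 0.2766
D = 0.9043 - 0.2766 = 0.6277

0.6277


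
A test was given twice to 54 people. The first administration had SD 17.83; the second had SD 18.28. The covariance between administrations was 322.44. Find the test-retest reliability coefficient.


r = cov(X,Y) / (SD_X * SD_Y)
r = 322.44 / (17.83 * 18.28)
r = 322.44 / 325.9324
r = 0.9893

0.9893


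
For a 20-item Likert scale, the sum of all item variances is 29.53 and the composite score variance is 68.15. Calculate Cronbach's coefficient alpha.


alpha = (k/(k-1)) * (1 - sum(si^2)/s_total^2)
= (20/19) * (1 - 29.53/68.15)
alpha = 0.5965

0.5965


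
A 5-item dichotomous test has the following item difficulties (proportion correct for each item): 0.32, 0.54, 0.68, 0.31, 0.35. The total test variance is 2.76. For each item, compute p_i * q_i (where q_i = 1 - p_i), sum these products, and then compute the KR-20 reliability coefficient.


For each item, compute p_i * q_i:
  Item 1: 0.32 * 0.68 = 0.2176
  Item 2: 0.54 * 0.46 = 0.2484
  Item 3: 0.68 * 0.32 = 0.2176
  Item 4: 0.31 * 0.69 = 0.2139
  Item 5: 0.35 * 0.65 = 0.2275
Sum(p_i * q_i) = 0.2176 + 0.2484 + 0.2176 + 0.2139 + 0.2275 = 1.125
KR-20 = (k/(k-1)) * (1 - Sum(p_i*q_i) / Var_total)
= (5/4) * (1 - 1.125/2.76)
= 1.25 * 0.5924
KR-20 = 0.7405

0.7405


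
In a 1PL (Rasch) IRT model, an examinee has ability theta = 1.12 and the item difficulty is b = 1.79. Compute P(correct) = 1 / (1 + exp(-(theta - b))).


theta - b = 1.12 - 1.79 = -0.67
exp(-(theta - b)) = exp(0.67) = 1.9542
P = 1 / (1 + 1.9542)
P = 0.3385

0.3385


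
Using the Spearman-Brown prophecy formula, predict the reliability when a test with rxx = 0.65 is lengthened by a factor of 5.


r_new = (n * rxx) / (1 + (n-1) * rxx)
r_new = (5 * 0.65) / (1 + 4 * 0.65)
r_new = 3.25 / 3.6
r_new = 0.9028

0.9028


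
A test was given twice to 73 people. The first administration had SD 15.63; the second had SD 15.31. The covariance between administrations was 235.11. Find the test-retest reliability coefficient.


r = cov(X,Y) / (SD_X * SD_Y)
r = 235.11 / (15.63 * 15.31)
r = 235.11 / 239.2953
r = 0.9825

0.9825


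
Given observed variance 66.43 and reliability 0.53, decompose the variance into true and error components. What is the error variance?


var_true = rxx * var_obs = 0.53 * 66.43 = 35.2079
var_error = var_obs - var_true
var_error = 66.43 - 35.2079
var_error = 31.2221

31.2221


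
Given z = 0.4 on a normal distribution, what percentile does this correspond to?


CDF(z) = 0.5 * (1 + erf(z/sqrt(2)))
erf(0.2828) = 0.3108
CDF = 0.6554
Percentile rank = 0.6554 * 100 = 65.54

65.54


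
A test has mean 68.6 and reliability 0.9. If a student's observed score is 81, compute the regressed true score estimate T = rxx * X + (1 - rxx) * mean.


T_est = rxx * X + (1 - rxx) * mean
T_est = 0.9 * 81 + 0.1 * 68.6
T_est = 72.9 + 6.86
T_est = 79.76

79.76


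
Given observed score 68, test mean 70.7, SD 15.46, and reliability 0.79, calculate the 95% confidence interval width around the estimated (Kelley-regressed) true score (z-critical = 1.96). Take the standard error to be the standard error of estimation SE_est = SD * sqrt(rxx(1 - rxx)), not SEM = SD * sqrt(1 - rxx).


True score estimate = 0.79*68 + 0.21*70.7 = 68.567
SE_est = SD * sqrt(rxx * (1 - rxx)) = 15.46 * sqrt(0.79 * 0.21) = 15.46 * sqrt(0.1659) = 6.296985
CI = T_est +/- z * SE_est, so width = 2 * z * SE_est = 2 * 1.96 * 6.296985
Width = 24.6842

24.6842


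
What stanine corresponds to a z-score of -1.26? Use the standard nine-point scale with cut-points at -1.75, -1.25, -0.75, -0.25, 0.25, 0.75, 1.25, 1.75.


Stanine boundaries: [-1.75, -1.25, -0.75, -0.25, 0.25, 0.75, 1.25, 1.75]
z = -1.26
Check each boundary:
  z >= -1.75 -> could be stanine 2
  z < -1.25
  z < -0.75
  z < -0.25
  z < 0.25
  z < 0.75
  z < 1.25
  z < 1.75
Highest qualifying boundary gives stanine = 2

2


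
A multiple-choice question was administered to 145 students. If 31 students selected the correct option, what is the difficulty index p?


Item difficulty p = number correct / total examinees
p = 31 / 145
p = 0.2138

0.2138


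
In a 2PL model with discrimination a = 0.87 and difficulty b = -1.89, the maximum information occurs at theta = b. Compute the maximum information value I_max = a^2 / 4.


For 2PL, max info at theta = b = -1.89
I_max = a^2 / 4 = 0.87^2 / 4
= 0.7569 / 4
I_max = 0.1892

0.1892


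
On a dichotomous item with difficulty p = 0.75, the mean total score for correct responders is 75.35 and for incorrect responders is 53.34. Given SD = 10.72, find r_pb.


q = 1 - p = 0.25
rpb = ((M1 - M0) / SD) * sqrt(p * q)
rpb = ((75.35 - 53.34) / 10.72) * sqrt(0.75 * 0.25)
rpb = 0.889

0.889


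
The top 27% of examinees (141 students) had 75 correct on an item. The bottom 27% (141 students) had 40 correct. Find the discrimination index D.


p_upper = 75/141 = 0.5319
p_lower = 40/141 = 0.2837
D = 0.5319 - 0.2837 = 0.2482

0.2482


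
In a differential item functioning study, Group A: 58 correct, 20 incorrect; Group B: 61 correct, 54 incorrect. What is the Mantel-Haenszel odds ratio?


Odds_A = 58/20 = 2.9
Odds_B = 61/54 = 1.1296
OR = Odds_A / Odds_B = 2.9 / 1.1296
Exactly, OR = (58 * 54) / (20 * 61) = 3132 / 1220
OR = 2.5672

2.5672


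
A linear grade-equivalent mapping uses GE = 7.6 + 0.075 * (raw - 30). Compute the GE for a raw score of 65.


raw - median = 65 - 30 = 35
slope * diff = 0.075 * 35 = 2.625
GE = 7.6 + 2.625
GE = 10.225

10.225


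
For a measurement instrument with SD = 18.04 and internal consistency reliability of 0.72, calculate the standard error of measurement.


SEM = SD * sqrt(1 - rxx)
SEM = 18.04 * sqrt(1 - 0.72)
SEM = 18.04 * sqrt(0.28) = 18.04 * 0.52915
SEM = 9.5459

9.5459


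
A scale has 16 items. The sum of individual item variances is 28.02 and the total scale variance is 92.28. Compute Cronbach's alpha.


alpha = (k/(k-1)) * (1 - sum(si^2)/s_total^2)
= (16/15) * (1 - 28.02/92.28)
alpha = 0.7428

0.7428


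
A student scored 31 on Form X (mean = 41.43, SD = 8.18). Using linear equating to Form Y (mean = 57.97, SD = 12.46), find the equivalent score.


slope = SD_Y / SD_X = 12.46 / 8.18 ~ 1.5232
intercept = mean_Y - slope * mean_X = 57.97 - (12.46 / 8.18) * 41.43 ~ -5.1373
Y = slope * X + intercept. To avoid rounding drift from the rounded slope/intercept, evaluate the equivalent form Y = mean_Y + SD_Y * (X - mean_X) / SD_X at full precision:
Y = 57.97 + 12.46 * (31 - 41.43) / 8.18
Y = 57.97 - 12.46 * 10.43 / 8.18
Y = 57.97 - 129.9578 / 8.18
Y = 57.97 - 15.8873
Y = 42.0827

42.0827


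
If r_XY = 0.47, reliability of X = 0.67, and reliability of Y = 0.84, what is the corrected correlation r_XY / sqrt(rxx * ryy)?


r_corrected = rxy / sqrt(rxx * ryy)
= 0.47 / sqrt(0.67 * 0.84)
= 0.47 / sqrt(0.5628)
= 0.47 / 0.7502
r_corrected = 0.6265

0.6265


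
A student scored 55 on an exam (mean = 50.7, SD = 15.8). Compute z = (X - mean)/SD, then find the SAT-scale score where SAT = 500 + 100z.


z = (X - mean) / SD = (55 - 50.7) / 15.8
z = 4.3 / 15.8
z = 0.2722
SAT-scale = SAT = 500 + 100z
Carry z at full precision (z = 4.3 / 15.8) into the conversion:
SAT-scale = 500 + 100 * (4.3 / 15.8) = 500 + 430 / 15.8
SAT-scale = 500 + 27.2152
SAT-scale = 527.2152

527.2152


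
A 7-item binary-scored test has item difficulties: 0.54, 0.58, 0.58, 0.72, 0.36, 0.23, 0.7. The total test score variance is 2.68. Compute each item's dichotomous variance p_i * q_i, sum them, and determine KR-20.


For each item, compute p_i * q_i:
  Item 1: 0.54 * 0.46 = 0.2484
  Item 2: 0.58 * 0.42 = 0.2436
  Item 3: 0.58 * 0.42 = 0.2436
  Item 4: 0.72 * 0.28 = 0.2016
  Item 5: 0.36 * 0.64 = 0.2304
  Item 6: 0.23 * 0.77 = 0.1771
  Item 7: 0.7 * 0.3 = 0.21
Sum(p_i * q_i) = 0.2484 + 0.2436 + 0.2436 + 0.2016 + 0.2304 + 0.1771 + 0.21 = 1.5547
KR-20 = (k/(k-1)) * (1 - Sum(p_i*q_i) / Var_total)
= (7/6) * (1 - 1.5547/2.68)
= 1.1667 * 0.4199
KR-20 = 0.4899

0.4899


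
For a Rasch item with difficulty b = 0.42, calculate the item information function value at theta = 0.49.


P = 1/(1+exp(-(0.49-0.42))) = 0.5175
I = P*(1-P) = 0.5175 * 0.4825
I = 0.2497

0.2497


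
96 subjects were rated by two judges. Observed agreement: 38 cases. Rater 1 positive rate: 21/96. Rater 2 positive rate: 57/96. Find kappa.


P_o = 38/96 = 0.395833
P_e = (21*57 + 75*39) / 9216 = 0.447266
kappa = (P_o - P_e) / (1 - P_e)
kappa = (0.395833 - 0.447266) / (1 - 0.447266)
kappa = -0.0931

-0.0931


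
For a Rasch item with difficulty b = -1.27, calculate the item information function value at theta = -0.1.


P = 1/(1+exp(-(-0.1--1.27))) = 0.7631
I = P*(1-P) = 0.7631 * 0.2369
I = 0.1808

0.1808


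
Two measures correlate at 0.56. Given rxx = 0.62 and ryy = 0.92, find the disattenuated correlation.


r_corrected = rxy / sqrt(rxx * ryy)
= 0.56 / sqrt(0.62 * 0.92)
= 0.56 / sqrt(0.5704)
= 0.56 / 0.755248
r_corrected = 0.7415

0.7415


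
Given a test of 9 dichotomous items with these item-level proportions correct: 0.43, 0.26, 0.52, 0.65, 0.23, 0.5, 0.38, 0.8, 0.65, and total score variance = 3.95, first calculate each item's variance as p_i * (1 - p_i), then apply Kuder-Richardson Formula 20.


For each item, compute p_i * q_i:
  Item 1: 0.43 * 0.57 = 0.2451
  Item 2: 0.26 * 0.74 = 0.1924
  Item 3: 0.52 * 0.48 = 0.2496
  Item 4: 0.65 * 0.35 = 0.2275
  Item 5: 0.23 * 0.77 = 0.1771
  Item 6: 0.5 * 0.5 = 0.25
  Item 7: 0.38 * 0.62 = 0.2356
  Item 8: 0.8 * 0.2 = 0.16
  Item 9: 0.65 * 0.35 = 0.2275
Sum(p_i * q_i) = 0.2451 + 0.1924 + 0.2496 + 0.2275 + 0.1771 + 0.25 + 0.2356 + 0.16 + 0.2275 = 1.9648
KR-20 = (k/(k-1)) * (1 - Sum(p_i*q_i) / Var_total)
= (9/8) * (1 - 1.9648/3.95)
= 1.125 * 0.5026
KR-20 = 0.5654

0.5654


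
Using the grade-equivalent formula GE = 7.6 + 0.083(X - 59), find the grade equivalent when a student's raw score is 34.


raw - median = 34 - 59 = -25
slope * diff = 0.083 * -25 = -2.075
GE = 7.6 + -2.075
GE = 5.525

5.525


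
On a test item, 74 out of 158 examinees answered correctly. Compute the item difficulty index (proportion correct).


Item difficulty p = number correct / total examinees
p = 74 / 158
p = 0.4684

0.4684


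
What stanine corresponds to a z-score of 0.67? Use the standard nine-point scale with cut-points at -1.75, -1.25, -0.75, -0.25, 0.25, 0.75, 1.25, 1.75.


Stanine boundaries: [-1.75, -1.25, -0.75, -0.25, 0.25, 0.75, 1.25, 1.75]
z = 0.67
Check each boundary:
  z >= -1.75 -> could be stanine 2
  z >= -1.25 -> could be stanine 3
  z >= -0.75 -> could be stanine 4
  z >= -0.25 -> could be stanine 5
  z >= 0.25 -> could be stanine 6
  z < 0.75
  z < 1.25
  z < 1.75
Highest qualifying boundary gives stanine = 6

6


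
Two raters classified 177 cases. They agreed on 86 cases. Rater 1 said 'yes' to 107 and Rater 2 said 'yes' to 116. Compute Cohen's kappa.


P_o = 86/177 = 0.485876
P_e = (107*116 + 70*61) / 31329 = 0.532478
kappa = (P_o - P_e) / (1 - P_e)
kappa = (0.485876 - 0.532478) / (1 - 0.532478)
kappa = -0.0997

-0.0997


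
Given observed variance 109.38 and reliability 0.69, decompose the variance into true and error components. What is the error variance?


var_true = rxx * var_obs = 0.69 * 109.38 = 75.4722
var_error = var_obs - var_true
var_error = 109.38 - 75.4722
var_error = 33.9078

33.9078


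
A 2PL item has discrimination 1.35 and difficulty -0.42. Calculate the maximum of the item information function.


For 2PL, max info at theta = b = -0.42
I_max = a^2 / 4 = 1.35^2 / 4
= 1.8225 / 4
I_max = 0.4556

0.4556


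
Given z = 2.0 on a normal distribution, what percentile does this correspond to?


CDF(z) = 0.5 * (1 + erf(z/sqrt(2)))
erf(1.4142) = 0.9545
CDF = 0.9772
Percentile rank = 0.9772 * 100 = 97.72

97.72


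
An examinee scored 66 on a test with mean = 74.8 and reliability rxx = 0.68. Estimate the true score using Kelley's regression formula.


T_est = rxx * X + (1 - rxx) * mean
T_est = 0.68 * 66 + 0.32 * 74.8
T_est = 44.88 + 23.936
T_est = 68.816

68.816


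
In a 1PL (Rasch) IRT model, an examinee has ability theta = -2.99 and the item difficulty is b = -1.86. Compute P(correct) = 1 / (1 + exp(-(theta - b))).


theta - b = -2.99 - -1.86 = -1.13
exp(-(theta - b)) = exp(1.13) = 3.0957
P = 1 / (1 + 3.0957)
P = 0.2442

0.2442


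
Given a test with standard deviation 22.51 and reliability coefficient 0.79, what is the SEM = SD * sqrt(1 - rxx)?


SEM = SD * sqrt(1 - rxx)
SEM = 22.51 * sqrt(1 - 0.79)
SEM = 22.51 * sqrt(0.21) = 22.51 * 0.458258
SEM = 10.3154

10.3154


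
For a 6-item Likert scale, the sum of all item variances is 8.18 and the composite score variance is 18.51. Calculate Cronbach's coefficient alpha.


alpha = (k/(k-1)) * (1 - sum(si^2)/s_total^2)
= (6/5) * (1 - 8.18/18.51)
alpha = 0.6697

0.6697


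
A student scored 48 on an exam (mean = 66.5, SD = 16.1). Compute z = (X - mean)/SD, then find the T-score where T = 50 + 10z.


z = (X - mean) / SD = (48 - 66.5) / 16.1
z = -18.5 / 16.1
z = -1.1491
T-score = T = 50 + 10z
Carry z at full precision (z = -18.5 / 16.1) into the conversion:
T-score = 50 + 10 * (-18.5 / 16.1) = 50 + -185 / 16.1
T-score = 50 + -11.4907
T-score = 38.5093

38.5093


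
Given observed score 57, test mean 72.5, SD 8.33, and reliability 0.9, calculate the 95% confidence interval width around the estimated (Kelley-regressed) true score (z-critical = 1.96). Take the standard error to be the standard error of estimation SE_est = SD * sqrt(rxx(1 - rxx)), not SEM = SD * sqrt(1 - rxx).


True score estimate = 0.9*57 + 0.1*72.5 = 58.55
SE_est = SD * sqrt(rxx * (1 - rxx)) = 8.33 * sqrt(0.9 * 0.1) = 8.33 * sqrt(0.09) = 2.499
CI = T_est +/- z * SE_est, so width = 2 * z * SE_est = 2 * 1.96 * 2.499
Width = 9.7961

9.7961


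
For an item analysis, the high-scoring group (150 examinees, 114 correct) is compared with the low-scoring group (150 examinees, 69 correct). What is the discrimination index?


p_upper = 114/150 = 0.76
p_lower = 69/150 = 0.46
D = 0.76 - 0.46 = 0.3

0.3


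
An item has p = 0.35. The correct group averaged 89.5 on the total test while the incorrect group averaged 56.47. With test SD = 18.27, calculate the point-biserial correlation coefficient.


q = 1 - p = 0.65
rpb = ((M1 - M0) / SD) * sqrt(p * q)
rpb = ((89.5 - 56.47) / 18.27) * sqrt(0.35 * 0.65)
rpb = 0.8623

0.8623


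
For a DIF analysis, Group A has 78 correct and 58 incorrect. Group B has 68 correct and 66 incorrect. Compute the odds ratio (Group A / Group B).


Odds_A = 78/58 = 1.3448
Odds_B = 68/66 = 1.0303
OR = Odds_A / Odds_B = 1.3448 / 1.0303
Exactly, OR = (78 * 66) / (58 * 68) = 5148 / 3944
OR = 1.3053

1.3053


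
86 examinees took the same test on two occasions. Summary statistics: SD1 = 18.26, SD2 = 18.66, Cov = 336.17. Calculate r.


r = cov(X,Y) / (SD_X * SD_Y)
r = 336.17 / (18.26 * 18.66)
r = 336.17 / 340.7316
r = 0.9866

0.9866


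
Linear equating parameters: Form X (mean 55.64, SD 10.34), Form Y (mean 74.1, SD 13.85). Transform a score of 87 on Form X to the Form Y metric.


slope = SD_Y / SD_X = 13.85 / 10.34 ~ 1.3395
intercept = mean_Y - slope * mean_X = 74.1 - (13.85 / 10.34) * 55.64 ~ -0.4275
Y = slope * X + intercept. To avoid rounding drift from the rounded slope/intercept, evaluate the equivalent form Y = mean_Y + SD_Y * (X - mean_X) / SD_X at full precision:
Y = 74.1 + 13.85 * (87 - 55.64) / 10.34
Y = 74.1 + 13.85 * 31.36 / 10.34
Y = 74.1 + 434.336 / 10.34
Y = 74.1 + 42.0054
Y = 116.1054

116.1054


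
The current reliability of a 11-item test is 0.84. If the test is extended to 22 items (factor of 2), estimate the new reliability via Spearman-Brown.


r_new = (n * rxx) / (1 + (n-1) * rxx)
r_new = (2 * 0.84) / (1 + 1 * 0.84)
r_new = 1.68 / 1.84
r_new = 0.913

0.913


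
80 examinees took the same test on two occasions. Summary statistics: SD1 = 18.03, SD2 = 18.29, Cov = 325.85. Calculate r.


r = cov(X,Y) / (SD_X * SD_Y)
r = 325.85 / (18.03 * 18.29)
r = 325.85 / 329.7687
r = 0.9881

0.9881


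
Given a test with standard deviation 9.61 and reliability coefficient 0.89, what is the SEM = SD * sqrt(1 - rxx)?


SEM = SD * sqrt(1 - rxx)
SEM = 9.61 * sqrt(1 - 0.89)
SEM = 9.61 * sqrt(0.11) = 9.61 * 0.331662
SEM = 3.1873

3.1873


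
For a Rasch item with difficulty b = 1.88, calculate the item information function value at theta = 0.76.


P = 1/(1+exp(-(0.76-1.88))) = 0.246
I = P*(1-P) = 0.246 * 0.754
I = 0.1855

0.1855


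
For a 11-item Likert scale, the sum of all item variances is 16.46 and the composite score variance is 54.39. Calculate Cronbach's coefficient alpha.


alpha = (k/(k-1)) * (1 - sum(si^2)/s_total^2)
= (11/10) * (1 - 16.46/54.39)
alpha = 0.7671

0.7671


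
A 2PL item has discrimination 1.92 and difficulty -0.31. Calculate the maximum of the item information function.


For 2PL, max info at theta = b = -0.31
I_max = a^2 / 4 = 1.92^2 / 4
= 3.6864 / 4
I_max = 0.9216

0.9216


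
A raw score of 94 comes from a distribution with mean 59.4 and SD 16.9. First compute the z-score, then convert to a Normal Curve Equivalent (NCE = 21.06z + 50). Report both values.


z = (X - mean) / SD = (94 - 59.4) / 16.9
z = 34.6 / 16.9
z = 2.0473
NCE = NCE = 21.06z + 50
Carry z at full precision (z = 34.6 / 16.9) into the conversion:
NCE = 21.06 * (34.6 / 16.9) + 50 = 728.676 / 16.9 + 50
NCE = 43.1169 + 50
NCE = 93.1169

93.1169


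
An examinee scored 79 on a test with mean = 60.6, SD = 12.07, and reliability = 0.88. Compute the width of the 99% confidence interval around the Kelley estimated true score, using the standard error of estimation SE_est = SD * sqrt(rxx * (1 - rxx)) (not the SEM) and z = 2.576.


True score estimate = 0.88*79 + 0.12*60.6 = 76.792
SE_est = SD * sqrt(rxx * (1 - rxx)) = 12.07 * sqrt(0.88 * 0.12) = 12.07 * sqrt(0.1056) = 3.922286
CI = T_est +/- z * SE_est, so width = 2 * z * SE_est = 2 * 2.576 * 3.922286
Width = 20.2076

20.2076


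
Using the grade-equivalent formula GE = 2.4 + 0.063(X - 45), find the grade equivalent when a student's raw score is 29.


raw - median = 29 - 45 = -16
slope * diff = 0.063 * -16 = -1.008
GE = 2.4 + -1.008
GE = 1.392

1.392


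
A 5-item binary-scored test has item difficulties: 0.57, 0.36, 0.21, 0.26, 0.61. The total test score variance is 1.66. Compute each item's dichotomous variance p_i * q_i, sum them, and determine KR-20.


For each item, compute p_i * q_i:
  Item 1: 0.57 * 0.43 = 0.2451
  Item 2: 0.36 * 0.64 = 0.2304
  Item 3: 0.21 * 0.79 = 0.1659
  Item 4: 0.26 * 0.74 = 0.1924
  Item 5: 0.61 * 0.39 = 0.2379
Sum(p_i * q_i) = 0.2451 + 0.2304 + 0.1659 + 0.1924 + 0.2379 = 1.0717
KR-20 = (k/(k-1)) * (1 - Sum(p_i*q_i) / Var_total)
= (5/4) * (1 - 1.0717/1.66)
= 1.25 * 0.3544
KR-20 = 0.443

0.443


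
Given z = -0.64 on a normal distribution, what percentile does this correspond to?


CDF(z) = 0.5 * (1 + erf(z/sqrt(2)))
erf(-0.4525) = -0.4778
CDF = 0.2611
Percentile rank = 0.2611 * 100 = 26.11

26.11


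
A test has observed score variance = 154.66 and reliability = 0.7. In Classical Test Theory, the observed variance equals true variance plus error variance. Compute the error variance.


var_true = rxx * var_obs = 0.7 * 154.66 = 108.262
var_error = var_obs - var_true
var_error = 154.66 - 108.262
var_error = 46.398

46.398


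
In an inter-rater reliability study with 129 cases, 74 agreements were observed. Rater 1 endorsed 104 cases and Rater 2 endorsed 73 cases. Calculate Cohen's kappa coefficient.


P_o = 74/129 = 0.573643
P_e = (104*73 + 25*56) / 16641 = 0.540352
kappa = (P_o - P_e) / (1 - P_e)
kappa = (0.573643 - 0.540352) / (1 - 0.540352)
kappa = 0.0724

0.0724


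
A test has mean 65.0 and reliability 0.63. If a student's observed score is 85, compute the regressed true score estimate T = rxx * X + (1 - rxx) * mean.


T_est = rxx * X + (1 - rxx) * mean
T_est = 0.63 * 85 + 0.37 * 65.0
T_est = 53.55 + 24.05
T_est = 77.6

77.6


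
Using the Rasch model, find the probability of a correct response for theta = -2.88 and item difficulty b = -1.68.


theta - b = -2.88 - -1.68 = -1.2
exp(-(theta - b)) = exp(1.2) = 3.3201
P = 1 / (1 + 3.3201)
P = 0.2315

0.2315


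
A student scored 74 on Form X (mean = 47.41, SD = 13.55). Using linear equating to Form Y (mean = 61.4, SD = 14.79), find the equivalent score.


slope = SD_Y / SD_X = 14.79 / 13.55 ~ 1.0915
intercept = mean_Y - slope * mean_X = 61.4 - (14.79 / 13.55) * 47.41 ~ 9.6514
Y = slope * X + intercept. To avoid rounding drift from the rounded slope/intercept, evaluate the equivalent form Y = mean_Y + SD_Y * (X - mean_X) / SD_X at full precision:
Y = 61.4 + 14.79 * (74 - 47.41) / 13.55
Y = 61.4 + 14.79 * 26.59 / 13.55
Y = 61.4 + 393.2661 / 13.55
Y = 61.4 + 29.0233
Y = 90.4233

90.4233


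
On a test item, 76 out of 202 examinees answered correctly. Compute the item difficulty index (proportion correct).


Item difficulty p = number correct / total examinees
p = 76 / 202
p = 0.3762

0.3762


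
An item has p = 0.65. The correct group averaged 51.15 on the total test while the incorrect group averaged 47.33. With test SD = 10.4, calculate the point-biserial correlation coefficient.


q = 1 - p = 0.35
rpb = ((M1 - M0) / SD) * sqrt(p * q)
rpb = ((51.15 - 47.33) / 10.4) * sqrt(0.65 * 0.35)
rpb = 0.1752

0.1752


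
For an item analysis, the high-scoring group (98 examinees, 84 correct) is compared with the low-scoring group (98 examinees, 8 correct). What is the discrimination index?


p_upper = 84/98 = 0.8571
p_lower = 8/98 = 0.0816
D = 0.8571 - 0.0816 = 0.7755

0.7755


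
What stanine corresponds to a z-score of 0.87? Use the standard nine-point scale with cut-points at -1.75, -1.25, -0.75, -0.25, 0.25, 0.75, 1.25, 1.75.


Stanine boundaries: [-1.75, -1.25, -0.75, -0.25, 0.25, 0.75, 1.25, 1.75]
z = 0.87
Check each boundary:
  z >= -1.75 -> could be stanine 2
  z >= -1.25 -> could be stanine 3
  z >= -0.75 -> could be stanine 4
  z >= -0.25 -> could be stanine 5
  z >= 0.25 -> could be stanine 6
  z >= 0.75 -> could be stanine 7
  z < 1.25
  z < 1.75
Highest qualifying boundary gives stanine = 7

7


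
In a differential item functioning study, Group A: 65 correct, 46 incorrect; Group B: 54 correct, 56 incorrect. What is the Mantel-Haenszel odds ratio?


Odds_A = 65/46 = 1.413
Odds_B = 54/56 = 0.9643
OR = Odds_A / Odds_B = 1.413 / 0.9643
Exactly, OR = (65 * 56) / (46 * 54) = 3640 / 2484
OR = 1.4654

1.4654


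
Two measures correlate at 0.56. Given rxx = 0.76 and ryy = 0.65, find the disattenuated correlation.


r_corrected = rxy / sqrt(rxx * ryy)
= 0.56 / sqrt(0.76 * 0.65)
= 0.56 / sqrt(0.494)
= 0.56 / 0.702851
r_corrected = 0.7968

0.7968


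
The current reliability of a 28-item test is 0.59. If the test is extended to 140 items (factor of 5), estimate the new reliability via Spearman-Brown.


r_new = (n * rxx) / (1 + (n-1) * rxx)
r_new = (5 * 0.59) / (1 + 4 * 0.59)
r_new = 2.95 / 3.36
r_new = 0.878

0.878


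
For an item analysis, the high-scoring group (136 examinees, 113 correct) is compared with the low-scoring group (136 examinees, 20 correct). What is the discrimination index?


p_upper = 113/136 = 0.8309
p_lower = 20/136 = 0.1471
D = 0.8309 - 0.1471 = 0.6838

0.6838


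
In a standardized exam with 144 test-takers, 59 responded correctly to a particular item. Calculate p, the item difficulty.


Item difficulty p = number correct / total examinees
p = 59 / 144
p = 0.4097

0.4097


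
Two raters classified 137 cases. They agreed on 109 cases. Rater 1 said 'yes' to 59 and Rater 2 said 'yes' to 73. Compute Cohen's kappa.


P_o = 109/137 = 0.79562
P_e = (59*73 + 78*64) / 18769 = 0.495445
kappa = (P_o - P_e) / (1 - P_e)
kappa = (0.79562 - 0.495445) / (1 - 0.495445)
kappa = 0.5949

0.5949


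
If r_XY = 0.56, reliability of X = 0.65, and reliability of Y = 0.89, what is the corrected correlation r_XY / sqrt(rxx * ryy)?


r_corrected = rxy / sqrt(rxx * ryy)
= 0.56 / sqrt(0.65 * 0.89)
= 0.56 / sqrt(0.5785)
= 0.56 / 0.760592
r_corrected = 0.7363

0.7363


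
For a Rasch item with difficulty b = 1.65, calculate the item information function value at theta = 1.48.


P = 1/(1+exp(-(1.48-1.65))) = 0.4576
I = P*(1-P) = 0.4576 * 0.5424
I = 0.2482

0.2482


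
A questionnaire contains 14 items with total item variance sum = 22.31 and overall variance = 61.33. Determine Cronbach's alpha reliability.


alpha = (k/(k-1)) * (1 - sum(si^2)/s_total^2)
= (14/13) * (1 - 22.31/61.33)
alpha = 0.6852

0.6852


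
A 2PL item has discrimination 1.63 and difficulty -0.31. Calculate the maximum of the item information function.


For 2PL, max info at theta = b = -0.31
I_max = a^2 / 4 = 1.63^2 / 4
= 2.6569 / 4
I_max = 0.6642

0.6642


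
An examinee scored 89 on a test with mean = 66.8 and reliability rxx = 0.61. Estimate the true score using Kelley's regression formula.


T_est = rxx * X + (1 - rxx) * mean
T_est = 0.61 * 89 + 0.39 * 66.8
T_est = 54.29 + 26.052
T_est = 80.342

80.342


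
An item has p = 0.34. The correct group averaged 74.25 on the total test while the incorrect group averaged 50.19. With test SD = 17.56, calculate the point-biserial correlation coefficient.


q = 1 - p = 0.66
rpb = ((M1 - M0) / SD) * sqrt(p * q)
rpb = ((74.25 - 50.19) / 17.56) * sqrt(0.34 * 0.66)
rpb = 0.6491

0.6491


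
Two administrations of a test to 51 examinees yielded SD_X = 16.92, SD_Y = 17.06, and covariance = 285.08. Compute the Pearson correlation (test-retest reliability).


r = cov(X,Y) / (SD_X * SD_Y)
r = 285.08 / (16.92 * 17.06)
r = 285.08 / 288.6552
r = 0.9876

0.9876


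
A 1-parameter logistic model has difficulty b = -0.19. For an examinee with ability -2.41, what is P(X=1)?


theta - b = -2.41 - -0.19 = -2.22
exp(-(theta - b)) = exp(2.22) = 9.2073
P = 1 / (1 + 9.2073)
P = 0.098

0.098


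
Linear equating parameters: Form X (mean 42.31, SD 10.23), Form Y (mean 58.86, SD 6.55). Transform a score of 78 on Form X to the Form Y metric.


slope = SD_Y / SD_X = 6.55 / 10.23 ~ 0.6403
intercept = mean_Y - slope * mean_X = 58.86 - (6.55 / 10.23) * 42.31 ~ 31.77
Y = slope * X + intercept. To avoid rounding drift from the rounded slope/intercept, evaluate the equivalent form Y = mean_Y + SD_Y * (X - mean_X) / SD_X at full precision:
Y = 58.86 + 6.55 * (78 - 42.31) / 10.23
Y = 58.86 + 6.55 * 35.69 / 10.23
Y = 58.86 + 233.7695 / 10.23
Y = 58.86 + 22.8514
Y = 81.7114

81.7114


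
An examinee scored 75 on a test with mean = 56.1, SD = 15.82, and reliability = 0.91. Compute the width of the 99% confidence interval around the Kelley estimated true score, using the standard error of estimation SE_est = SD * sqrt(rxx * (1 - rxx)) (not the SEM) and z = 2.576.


True score estimate = 0.91*75 + 0.09*56.1 = 73.299
SE_est = SD * sqrt(rxx * (1 - rxx)) = 15.82 * sqrt(0.91 * 0.09) = 15.82 * sqrt(0.0819) = 4.527395
CI = T_est +/- z * SE_est, so width = 2 * z * SE_est = 2 * 2.576 * 4.527395
Width = 23.3251

23.3251
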